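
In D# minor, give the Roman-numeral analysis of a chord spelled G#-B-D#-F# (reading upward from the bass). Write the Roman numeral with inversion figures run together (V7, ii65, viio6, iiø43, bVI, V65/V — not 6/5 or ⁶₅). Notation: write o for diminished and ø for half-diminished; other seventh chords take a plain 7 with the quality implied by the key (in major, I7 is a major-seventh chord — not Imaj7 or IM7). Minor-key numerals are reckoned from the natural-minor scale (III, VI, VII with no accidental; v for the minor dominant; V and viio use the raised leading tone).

The pitches G#-B-D#-F# form a minor seventh chord rooted on G#.
G# is scale degree 4 in D# minor, and a minor seventh chord on that degree is written iv7.

iv7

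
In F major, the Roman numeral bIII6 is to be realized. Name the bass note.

bIII in F major has root Ab; the chord is Ab-C-Eb.
The figure 6 means first inversion — the third is in the bass.

C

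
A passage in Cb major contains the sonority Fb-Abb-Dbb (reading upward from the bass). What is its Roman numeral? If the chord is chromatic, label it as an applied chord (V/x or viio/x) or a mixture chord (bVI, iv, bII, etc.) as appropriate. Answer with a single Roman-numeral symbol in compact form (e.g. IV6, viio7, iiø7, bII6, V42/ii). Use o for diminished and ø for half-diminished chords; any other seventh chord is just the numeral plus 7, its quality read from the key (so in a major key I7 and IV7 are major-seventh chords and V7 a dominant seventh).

bII6

The pitches Dbb-Fb-Abb form a major triad rooted on Dbb.
Dbb is the lowered second degree of Cb major (diatonic 2 would be Db). This is the Neapolitan sixth — a major triad on the lowered second degree, here in its customary first inversion.
With Fb in the bass the chord is in first inversion, so the figured bass is 6.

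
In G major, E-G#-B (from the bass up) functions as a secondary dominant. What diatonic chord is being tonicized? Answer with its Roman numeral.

The chord is a major triad on E.
A dominant resolves down a perfect fifth: E → A. In G major, A is scale degree 2, i.e. ii.

ii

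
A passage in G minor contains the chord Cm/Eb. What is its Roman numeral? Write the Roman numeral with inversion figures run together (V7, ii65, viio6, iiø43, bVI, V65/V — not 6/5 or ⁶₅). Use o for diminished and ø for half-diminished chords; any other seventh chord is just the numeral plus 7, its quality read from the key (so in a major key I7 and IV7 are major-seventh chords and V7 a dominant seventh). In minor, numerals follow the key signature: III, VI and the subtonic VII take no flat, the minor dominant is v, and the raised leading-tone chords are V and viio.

iv6

The pitches C-Eb-G form a minor triad rooted on C.
C is scale degree 4 in G minor, and a minor triad on that degree is written iv.
With Eb in the bass the chord is in first inversion, so the figured bass is 6.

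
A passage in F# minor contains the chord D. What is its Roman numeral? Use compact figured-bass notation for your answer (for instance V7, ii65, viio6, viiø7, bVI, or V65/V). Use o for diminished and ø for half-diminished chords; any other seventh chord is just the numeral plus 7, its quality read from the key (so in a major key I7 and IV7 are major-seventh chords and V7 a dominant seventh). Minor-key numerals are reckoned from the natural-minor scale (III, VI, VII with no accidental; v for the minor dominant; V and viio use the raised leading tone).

VI

The pitches D-F#-A form a major triad rooted on D.
D is scale degree 6 in F# minor, and a major triad on that degree is written VI.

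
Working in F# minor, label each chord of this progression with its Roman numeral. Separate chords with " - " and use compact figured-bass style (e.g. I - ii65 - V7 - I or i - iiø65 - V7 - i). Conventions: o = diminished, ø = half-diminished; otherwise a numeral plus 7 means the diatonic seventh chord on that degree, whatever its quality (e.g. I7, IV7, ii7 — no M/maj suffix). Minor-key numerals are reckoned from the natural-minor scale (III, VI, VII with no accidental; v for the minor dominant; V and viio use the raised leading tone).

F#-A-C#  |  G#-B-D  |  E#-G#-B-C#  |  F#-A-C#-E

i - iio - V65 - i7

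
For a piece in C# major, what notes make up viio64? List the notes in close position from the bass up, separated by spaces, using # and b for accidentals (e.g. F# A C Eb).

The numeral's case and figure indicate a diminished triad. In C# major its root, scale degree 7, is B#.
That chord is spelled B#-D#-F#.
The figured bass 64 indicates second inversion, placing the fifth (F#) in the bass: F#-B#-D#.

F# B# D#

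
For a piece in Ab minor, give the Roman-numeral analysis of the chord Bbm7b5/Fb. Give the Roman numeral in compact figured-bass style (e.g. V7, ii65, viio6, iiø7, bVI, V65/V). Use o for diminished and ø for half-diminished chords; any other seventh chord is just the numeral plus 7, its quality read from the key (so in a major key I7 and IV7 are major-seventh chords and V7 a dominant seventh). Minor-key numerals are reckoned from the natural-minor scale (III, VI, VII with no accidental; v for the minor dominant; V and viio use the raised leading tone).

Stacked in thirds the chord is Bb-Db-Fb-Ab: a half-diminished seventh chord on Bb.
In Ab minor, Bb is the supertonic; the diatonic half-diminished seventh chord there is iiø7.
With Fb in the bass the chord is in second inversion, so the figured bass is 43.

iiø43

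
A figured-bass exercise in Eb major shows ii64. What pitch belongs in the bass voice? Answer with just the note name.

ii in Eb major has root F; the chord is F-Ab-C.
The figure 64 means second inversion — the fifth is in the bass.

C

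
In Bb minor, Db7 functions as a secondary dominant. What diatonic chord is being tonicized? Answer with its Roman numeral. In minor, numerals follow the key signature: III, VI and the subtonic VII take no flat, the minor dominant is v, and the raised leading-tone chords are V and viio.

The chord is a dominant seventh chord on Db.
A dominant resolves down a perfect fifth: Db → Gb. In Bb minor, Gb is scale degree 6, i.e. VI.

VI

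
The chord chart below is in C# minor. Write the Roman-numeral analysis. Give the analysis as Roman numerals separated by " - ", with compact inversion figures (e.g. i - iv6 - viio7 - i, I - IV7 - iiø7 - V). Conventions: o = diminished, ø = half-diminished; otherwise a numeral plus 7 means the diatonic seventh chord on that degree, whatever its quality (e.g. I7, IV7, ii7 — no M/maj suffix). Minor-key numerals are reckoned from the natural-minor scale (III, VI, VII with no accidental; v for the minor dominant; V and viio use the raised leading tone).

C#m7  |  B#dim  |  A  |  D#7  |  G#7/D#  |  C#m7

C#m7: root C# is the tonic; minor seventh chord there is i7.
B#dim has root B#, degree 7 in C# minor, so viio.
A: root A is the submediant; major triad there is VI.
D#7 is the secondary dominant of V (dominant seventh chord on D#): V7/V.
G#7/D#: root G# is the dominant; dominant seventh chord there is V43.
C#m7: minor seventh chord on C# = scale degree 1 → i7.

i7 - viio - VI - V7/V - V43 - i7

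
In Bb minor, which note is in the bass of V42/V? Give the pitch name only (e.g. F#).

The applied chord V42/V is rooted on C: C-E-G-Bb.
The figure 42 means third inversion — the seventh is in the bass.

Bb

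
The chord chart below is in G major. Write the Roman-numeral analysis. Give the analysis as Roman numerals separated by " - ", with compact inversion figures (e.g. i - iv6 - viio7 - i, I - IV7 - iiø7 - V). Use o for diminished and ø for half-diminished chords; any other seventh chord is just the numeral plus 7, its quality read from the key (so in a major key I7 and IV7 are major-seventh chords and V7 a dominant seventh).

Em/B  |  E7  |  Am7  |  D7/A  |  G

Em/B: minor triad on E = scale degree 6 → vi64.
E7 is the secondary dominant of ii (dominant seventh chord on E): V7/ii.
Am7 has root A, degree 2 in G major, so ii7.
D7/A has root D, degree 5 in G major, so V43.
G has root G, degree 1 in G major, so I.

vi64 - V7/ii - ii7 - V43 - I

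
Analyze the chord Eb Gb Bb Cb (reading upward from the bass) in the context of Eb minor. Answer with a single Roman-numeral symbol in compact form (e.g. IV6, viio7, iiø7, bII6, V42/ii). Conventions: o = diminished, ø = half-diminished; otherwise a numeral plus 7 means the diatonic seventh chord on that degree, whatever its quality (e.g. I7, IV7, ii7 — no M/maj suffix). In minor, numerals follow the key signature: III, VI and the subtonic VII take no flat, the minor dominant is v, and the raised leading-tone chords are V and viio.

VI65

The pitches Cb-Eb-Gb-Bb form a major seventh chord rooted on Cb.
In Eb minor, Cb is the submediant; the diatonic major seventh chord there is VI7.
With Eb in the bass the chord is in first inversion, so the figured bass is 65.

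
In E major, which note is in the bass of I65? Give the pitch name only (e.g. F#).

G#

I in E major has root E; the chord is E-G#-B-D#.
The figure 65 means first inversion — the third is in the bass.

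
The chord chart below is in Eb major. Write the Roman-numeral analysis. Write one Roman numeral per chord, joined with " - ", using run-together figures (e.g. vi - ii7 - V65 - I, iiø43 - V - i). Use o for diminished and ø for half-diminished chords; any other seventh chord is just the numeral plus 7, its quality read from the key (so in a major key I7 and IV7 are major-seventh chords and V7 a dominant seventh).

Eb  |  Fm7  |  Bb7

Eb: major triad on Eb = scale degree 1 → I.
Fm7 has root F, degree 2 in Eb major, so ii7.
Bb7: dominant seventh chord on Bb = scale degree 5 → V7.

I - ii7 - V7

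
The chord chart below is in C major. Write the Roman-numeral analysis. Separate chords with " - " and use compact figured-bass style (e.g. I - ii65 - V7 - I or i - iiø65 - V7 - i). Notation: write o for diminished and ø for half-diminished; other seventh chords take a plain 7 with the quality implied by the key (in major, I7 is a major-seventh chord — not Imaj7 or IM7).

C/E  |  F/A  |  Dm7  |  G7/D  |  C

I6 - IV6 - ii7 - V43 - I

C/E has root C, degree 1 in C major, so I6.
F/A: root F is the subdominant; major triad there is IV6.
Dm7: root D is the supertonic; minor seventh chord there is ii7.
G7/D: root G is the dominant; dominant seventh chord there is V43.
C: major triad on C = scale degree 1 → I.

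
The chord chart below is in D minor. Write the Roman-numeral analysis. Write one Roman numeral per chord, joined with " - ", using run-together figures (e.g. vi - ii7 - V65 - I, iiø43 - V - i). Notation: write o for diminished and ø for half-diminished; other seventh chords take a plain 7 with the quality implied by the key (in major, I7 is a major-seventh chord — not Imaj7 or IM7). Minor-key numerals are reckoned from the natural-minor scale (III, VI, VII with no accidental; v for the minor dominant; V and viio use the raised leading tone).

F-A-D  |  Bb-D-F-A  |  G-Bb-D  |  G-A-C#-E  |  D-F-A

i6 - VI7 - iv - V42 - i

F-A-D: root D is the tonic; minor triad there is i6.
Bb-D-F-A has root Bb, degree 6 in D minor, so VI7.
G-Bb-D has root G, degree 4 in D minor, so iv.
G-A-C#-E: root A is the dominant; dominant seventh chord there is V42.
D-F-A has root D, degree 1 in D minor, so i.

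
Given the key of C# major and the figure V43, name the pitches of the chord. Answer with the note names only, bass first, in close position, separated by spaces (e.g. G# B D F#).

D# F# G# B#

The numeral's case and figure indicate a dominant seventh chord. In C# major its root, scale degree 5, is G#.
Stacking thirds from G# gives G#-B#-D#-F#.
With the 43 figure the chord is in second inversion; from the bass D# upward in close position it reads D#-F#-G#-B#.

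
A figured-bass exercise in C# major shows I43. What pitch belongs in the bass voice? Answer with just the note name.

I in C# major has root C#; the chord is C#-E#-G#-B#.
The figure 43 means second inversion — the fifth is in the bass.

G#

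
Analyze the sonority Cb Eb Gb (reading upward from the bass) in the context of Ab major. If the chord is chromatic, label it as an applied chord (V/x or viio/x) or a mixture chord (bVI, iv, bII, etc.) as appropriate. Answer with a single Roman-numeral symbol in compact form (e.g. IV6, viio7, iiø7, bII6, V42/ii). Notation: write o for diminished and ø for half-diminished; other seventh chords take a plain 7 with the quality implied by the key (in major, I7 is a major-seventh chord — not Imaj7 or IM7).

bIII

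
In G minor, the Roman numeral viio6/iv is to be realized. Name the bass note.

The applied chord viio6/iv is rooted on B: B-D-F.
The figure 6 means first inversion — the third is in the bass.

D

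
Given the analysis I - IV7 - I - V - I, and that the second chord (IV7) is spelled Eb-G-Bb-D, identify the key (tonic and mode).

Bb major

The chord Ebmaj7 is a major seventh chord rooted on Eb; its label is IV7.
If Eb is scale degree 4 and the mode makes that degree carry a major seventh chord, the tonic is Bb and the mode is major.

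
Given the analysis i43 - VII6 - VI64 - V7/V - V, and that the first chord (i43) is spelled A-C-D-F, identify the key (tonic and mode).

i43 is given as A-C-D-F — a minor seventh chord with root D.
If D is scale degree 1 and the mode makes that degree carry a minor seventh chord, the tonic is D and the mode is minor.

D minor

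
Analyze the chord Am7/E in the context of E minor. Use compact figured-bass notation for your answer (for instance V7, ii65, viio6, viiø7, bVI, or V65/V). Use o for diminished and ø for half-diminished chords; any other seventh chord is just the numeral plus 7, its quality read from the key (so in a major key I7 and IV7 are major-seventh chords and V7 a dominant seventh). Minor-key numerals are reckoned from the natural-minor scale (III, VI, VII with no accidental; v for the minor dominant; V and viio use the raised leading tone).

iv43

Stacked in thirds the chord is A-C-E-G: a minor seventh chord on A.
A is scale degree 4 in E minor, and a minor seventh chord on that degree is written iv7.
With E in the bass the chord is in second inversion, so the figured bass is 43.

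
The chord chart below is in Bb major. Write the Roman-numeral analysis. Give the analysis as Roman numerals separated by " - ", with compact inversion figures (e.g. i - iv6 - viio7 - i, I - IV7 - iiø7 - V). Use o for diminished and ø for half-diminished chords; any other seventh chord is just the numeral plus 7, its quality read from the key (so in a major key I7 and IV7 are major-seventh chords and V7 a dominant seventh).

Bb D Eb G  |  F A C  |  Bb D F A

IV43 - V - I7

Bb-D-Eb-G: root Eb is the subdominant; major seventh chord there is IV43.
F-A-C has root F, degree 5 in Bb major, so V.
Bb-D-F-A: major seventh chord on Bb = scale degree 1 → I7.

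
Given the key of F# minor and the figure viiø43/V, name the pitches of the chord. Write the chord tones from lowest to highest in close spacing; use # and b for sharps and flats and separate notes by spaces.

F# A# B# D#

viiø43/V is a secondary leading-tone chord. The target V is C# in F# minor; the applied chord is rooted a semitone below, on B#.
Building a half-diminished seventh chord on B# gives B#-D#-F#-A#.
The figured bass 43 indicates second inversion, placing the fifth (F#) in the bass: F#-A#-B#-D#.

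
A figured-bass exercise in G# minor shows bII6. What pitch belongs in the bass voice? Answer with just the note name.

C#

bII in G# minor has root A; the chord is A-C#-E.
The figure 6 means first inversion — the third is in the bass.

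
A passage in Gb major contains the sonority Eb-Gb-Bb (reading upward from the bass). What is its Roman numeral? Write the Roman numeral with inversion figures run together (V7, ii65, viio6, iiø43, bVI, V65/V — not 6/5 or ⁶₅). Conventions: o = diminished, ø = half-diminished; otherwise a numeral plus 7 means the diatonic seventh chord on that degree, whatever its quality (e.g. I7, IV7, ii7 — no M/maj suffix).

The pitches Eb-Gb-Bb form a minor triad rooted on Eb.
In Gb major, Eb is the submediant; the diatonic minor triad there is vi.

vi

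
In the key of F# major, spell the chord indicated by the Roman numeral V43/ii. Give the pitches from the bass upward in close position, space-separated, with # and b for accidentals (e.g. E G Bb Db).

A# C# D# F##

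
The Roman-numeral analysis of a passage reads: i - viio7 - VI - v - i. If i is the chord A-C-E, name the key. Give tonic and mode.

A minor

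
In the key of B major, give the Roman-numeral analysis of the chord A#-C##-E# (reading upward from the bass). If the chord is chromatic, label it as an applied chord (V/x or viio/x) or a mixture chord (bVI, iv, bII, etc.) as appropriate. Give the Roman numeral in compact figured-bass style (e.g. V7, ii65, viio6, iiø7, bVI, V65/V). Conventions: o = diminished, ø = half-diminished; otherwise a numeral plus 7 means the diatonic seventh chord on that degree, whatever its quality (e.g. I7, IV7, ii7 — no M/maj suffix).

V/iii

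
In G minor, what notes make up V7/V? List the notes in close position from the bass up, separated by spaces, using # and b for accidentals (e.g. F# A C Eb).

The slash means an applied dominant: we want the dominant of V. In G minor, V is D major, and its dominant is built on A.
Building a dominant seventh chord on A gives A-C#-E-G.

A C# E G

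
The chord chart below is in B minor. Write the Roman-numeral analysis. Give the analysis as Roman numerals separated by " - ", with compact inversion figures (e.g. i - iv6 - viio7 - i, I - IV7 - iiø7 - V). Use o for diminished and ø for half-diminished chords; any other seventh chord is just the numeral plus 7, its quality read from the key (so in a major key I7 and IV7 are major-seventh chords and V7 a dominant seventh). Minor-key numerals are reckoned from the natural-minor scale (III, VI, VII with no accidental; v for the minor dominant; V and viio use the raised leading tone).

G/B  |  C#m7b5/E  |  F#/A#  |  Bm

VI6 - iiø65 - V6 - i

G/B: root G is the submediant; major triad there is VI6.
C#m7b5/E: half-diminished seventh chord on C# = scale degree 2 → iiø65.
F#/A# has root F#, degree 5 in B minor, so V6.
Bm: root B is the tonic; minor triad there is i.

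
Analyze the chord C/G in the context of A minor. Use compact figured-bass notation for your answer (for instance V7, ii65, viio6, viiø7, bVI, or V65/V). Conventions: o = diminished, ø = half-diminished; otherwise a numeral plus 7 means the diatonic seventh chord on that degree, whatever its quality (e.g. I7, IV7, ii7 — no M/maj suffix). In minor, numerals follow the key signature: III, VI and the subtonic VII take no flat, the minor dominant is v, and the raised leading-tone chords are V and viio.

III64

The pitches C-E-G form a major triad rooted on C.
C is scale degree 3 in A minor, and a major triad on that degree is written III.
With G in the bass the chord is in second inversion, so the figured bass is 64.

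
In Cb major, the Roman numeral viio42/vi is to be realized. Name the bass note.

Fb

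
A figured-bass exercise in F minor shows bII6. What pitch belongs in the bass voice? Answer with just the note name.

Bb

bII in F minor has root Gb; the chord is Gb-Bb-Db.
The figure 6 means first inversion — the third is in the bass.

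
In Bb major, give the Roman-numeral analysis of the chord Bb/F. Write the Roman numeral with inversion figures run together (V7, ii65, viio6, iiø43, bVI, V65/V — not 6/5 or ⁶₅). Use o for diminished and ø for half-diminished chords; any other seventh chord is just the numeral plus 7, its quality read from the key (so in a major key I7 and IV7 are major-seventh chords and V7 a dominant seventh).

I64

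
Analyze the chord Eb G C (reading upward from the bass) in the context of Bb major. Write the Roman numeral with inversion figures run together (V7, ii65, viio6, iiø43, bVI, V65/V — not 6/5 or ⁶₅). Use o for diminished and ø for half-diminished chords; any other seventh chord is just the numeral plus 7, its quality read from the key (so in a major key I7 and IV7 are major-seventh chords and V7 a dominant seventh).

ii6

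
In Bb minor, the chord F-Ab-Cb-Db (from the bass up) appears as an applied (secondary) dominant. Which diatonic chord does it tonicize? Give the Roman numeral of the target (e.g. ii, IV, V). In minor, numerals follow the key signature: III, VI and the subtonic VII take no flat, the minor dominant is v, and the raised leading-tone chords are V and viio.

The chord is a dominant seventh chord on Db.
A dominant resolves down a perfect fifth: Db → Gb. In Bb minor, Gb is scale degree 6, i.e. VI.

VI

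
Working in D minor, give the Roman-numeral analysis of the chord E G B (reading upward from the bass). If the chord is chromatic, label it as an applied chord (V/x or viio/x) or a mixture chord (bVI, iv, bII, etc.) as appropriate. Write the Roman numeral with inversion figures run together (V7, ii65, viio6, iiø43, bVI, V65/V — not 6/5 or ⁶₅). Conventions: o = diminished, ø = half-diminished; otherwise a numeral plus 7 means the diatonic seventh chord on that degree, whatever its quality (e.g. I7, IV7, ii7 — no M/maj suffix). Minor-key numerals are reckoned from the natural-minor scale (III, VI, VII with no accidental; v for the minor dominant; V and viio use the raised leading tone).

Stacked in thirds the chord is E-G-B: a minor triad on E.
E is the second degree of D minor. This is the minor supertonic, borrowed from the parallel major (the Dorian ii).

ii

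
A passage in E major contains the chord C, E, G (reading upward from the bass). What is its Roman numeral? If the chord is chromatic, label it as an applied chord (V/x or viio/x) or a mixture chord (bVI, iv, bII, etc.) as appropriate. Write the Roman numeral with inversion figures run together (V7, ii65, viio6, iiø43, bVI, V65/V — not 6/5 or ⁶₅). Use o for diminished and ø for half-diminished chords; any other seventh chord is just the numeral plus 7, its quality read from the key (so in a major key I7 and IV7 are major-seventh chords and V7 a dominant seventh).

bVI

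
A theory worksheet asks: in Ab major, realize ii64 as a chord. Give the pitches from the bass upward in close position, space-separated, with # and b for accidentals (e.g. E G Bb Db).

F Bb Db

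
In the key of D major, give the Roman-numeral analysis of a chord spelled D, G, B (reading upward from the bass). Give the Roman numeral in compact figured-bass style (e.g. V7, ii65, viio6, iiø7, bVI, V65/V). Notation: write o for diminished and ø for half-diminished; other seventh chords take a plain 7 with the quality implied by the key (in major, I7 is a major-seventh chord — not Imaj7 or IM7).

IV64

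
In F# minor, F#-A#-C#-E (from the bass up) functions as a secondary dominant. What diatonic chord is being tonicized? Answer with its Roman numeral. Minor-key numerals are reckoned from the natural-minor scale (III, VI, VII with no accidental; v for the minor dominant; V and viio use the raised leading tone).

iv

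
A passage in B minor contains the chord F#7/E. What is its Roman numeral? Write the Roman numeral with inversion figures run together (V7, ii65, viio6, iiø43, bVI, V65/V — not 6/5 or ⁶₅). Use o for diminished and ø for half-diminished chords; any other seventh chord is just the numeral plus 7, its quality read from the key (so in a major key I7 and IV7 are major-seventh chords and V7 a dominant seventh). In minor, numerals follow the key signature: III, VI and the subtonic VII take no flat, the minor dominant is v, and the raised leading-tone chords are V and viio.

V42

The pitches F#-A#-C#-E form a dominant seventh chord rooted on F#.
In B minor, F# is the dominant; the diatonic dominant seventh chord there is V7.
With E in the bass the chord is in third inversion, so the figured bass is 42.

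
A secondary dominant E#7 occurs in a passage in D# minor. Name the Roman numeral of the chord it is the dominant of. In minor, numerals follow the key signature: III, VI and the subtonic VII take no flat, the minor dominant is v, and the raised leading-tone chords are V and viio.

The chord is a dominant seventh chord on E#.
A dominant resolves down a perfect fifth: E# → A#. In D# minor, A# is scale degree 5, i.e. V.

V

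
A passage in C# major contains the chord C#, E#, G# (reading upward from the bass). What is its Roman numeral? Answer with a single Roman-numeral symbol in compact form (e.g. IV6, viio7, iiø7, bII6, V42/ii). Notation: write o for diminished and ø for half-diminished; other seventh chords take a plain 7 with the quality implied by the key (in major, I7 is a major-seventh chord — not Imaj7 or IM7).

I

Stacked in thirds the chord is C#-E#-G#: a major triad on C#.
In C# major, C# is the tonic; the diatonic major triad there is I.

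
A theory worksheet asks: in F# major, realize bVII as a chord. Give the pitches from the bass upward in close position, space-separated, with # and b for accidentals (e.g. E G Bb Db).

E G# B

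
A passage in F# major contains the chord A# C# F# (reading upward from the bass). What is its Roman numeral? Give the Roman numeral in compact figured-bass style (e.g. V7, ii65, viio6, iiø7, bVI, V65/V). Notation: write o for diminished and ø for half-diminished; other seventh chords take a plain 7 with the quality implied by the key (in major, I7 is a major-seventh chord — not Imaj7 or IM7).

The pitches F#-A#-C# form a major triad rooted on F#.
F# is scale degree 1 in F# major, and a major triad on that degree is written I.
With A# in the bass the chord is in first inversion, so the figured bass is 6.

I6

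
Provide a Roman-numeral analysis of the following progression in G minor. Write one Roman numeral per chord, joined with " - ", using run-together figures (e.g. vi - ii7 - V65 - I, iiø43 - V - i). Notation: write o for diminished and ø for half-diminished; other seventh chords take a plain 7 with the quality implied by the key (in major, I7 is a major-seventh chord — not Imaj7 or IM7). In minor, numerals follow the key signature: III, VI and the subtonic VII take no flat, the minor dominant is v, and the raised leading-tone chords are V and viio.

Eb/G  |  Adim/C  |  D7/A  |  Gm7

VI6 - iio6 - V43 - i7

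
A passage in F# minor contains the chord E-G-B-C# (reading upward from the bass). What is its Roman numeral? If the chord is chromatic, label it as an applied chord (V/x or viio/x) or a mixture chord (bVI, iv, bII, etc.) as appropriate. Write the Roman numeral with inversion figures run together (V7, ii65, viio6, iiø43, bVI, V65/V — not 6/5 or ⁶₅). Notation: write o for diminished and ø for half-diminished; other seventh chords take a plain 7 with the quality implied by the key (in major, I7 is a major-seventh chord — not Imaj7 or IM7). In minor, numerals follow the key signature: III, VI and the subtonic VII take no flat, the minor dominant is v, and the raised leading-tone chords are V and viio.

Stacked in thirds the chord is C#-E-G-B: a half-diminished seventh chord on C#.
C# sits a half step below D (VI in F# minor); a diminished chord there is the applied leading-tone chord of VI.
With E in the bass the chord is in first inversion, so the figured bass is 65.

viiø65/VI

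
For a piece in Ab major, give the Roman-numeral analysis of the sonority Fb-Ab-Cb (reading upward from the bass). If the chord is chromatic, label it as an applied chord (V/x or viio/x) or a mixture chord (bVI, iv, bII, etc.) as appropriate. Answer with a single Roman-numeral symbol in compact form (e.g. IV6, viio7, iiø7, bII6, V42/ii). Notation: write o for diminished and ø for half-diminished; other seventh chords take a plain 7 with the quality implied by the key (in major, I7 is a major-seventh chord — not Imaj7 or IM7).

The pitches Fb-Ab-Cb form a major triad rooted on Fb.
Fb is the lowered sixth degree of Ab major (diatonic 6 would be F). This is a major triad on the lowered sixth degree, borrowed from the parallel minor.

bVI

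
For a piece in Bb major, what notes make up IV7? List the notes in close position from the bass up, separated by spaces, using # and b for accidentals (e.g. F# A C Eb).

Eb G Bb D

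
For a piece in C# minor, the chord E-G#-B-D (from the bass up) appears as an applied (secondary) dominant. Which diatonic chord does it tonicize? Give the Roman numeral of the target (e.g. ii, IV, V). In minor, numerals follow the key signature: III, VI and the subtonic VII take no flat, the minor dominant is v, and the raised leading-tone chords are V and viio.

The chord is a dominant seventh chord on E.
A dominant resolves down a perfect fifth: E → A. In C# minor, A is scale degree 6, i.e. VI.

VI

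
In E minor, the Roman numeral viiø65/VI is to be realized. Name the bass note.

D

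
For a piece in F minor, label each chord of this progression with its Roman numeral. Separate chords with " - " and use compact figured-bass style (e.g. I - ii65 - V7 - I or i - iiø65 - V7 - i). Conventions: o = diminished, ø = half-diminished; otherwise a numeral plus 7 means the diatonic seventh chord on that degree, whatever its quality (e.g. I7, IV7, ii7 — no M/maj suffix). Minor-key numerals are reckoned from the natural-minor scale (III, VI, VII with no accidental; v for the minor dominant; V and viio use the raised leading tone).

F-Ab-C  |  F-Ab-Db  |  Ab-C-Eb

i - VI6 - III

F-Ab-C: minor triad on F = scale degree 1 → i.
F-Ab-Db has root Db, degree 6 in F minor, so VI6.
Ab-C-Eb has root Ab, degree 3 in F minor, so III.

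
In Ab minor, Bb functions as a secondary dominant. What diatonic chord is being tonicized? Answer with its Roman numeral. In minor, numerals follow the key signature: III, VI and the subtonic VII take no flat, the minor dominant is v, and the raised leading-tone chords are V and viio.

V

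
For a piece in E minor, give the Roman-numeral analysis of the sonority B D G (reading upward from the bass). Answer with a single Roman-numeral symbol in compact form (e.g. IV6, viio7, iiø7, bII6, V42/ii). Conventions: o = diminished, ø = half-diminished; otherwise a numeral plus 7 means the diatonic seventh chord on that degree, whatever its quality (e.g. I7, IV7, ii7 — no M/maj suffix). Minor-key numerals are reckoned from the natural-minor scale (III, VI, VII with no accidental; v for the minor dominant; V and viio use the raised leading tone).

III6

Stacked in thirds the chord is G-B-D: a major triad on G.
In E minor, G is the mediant; the diatonic major triad there is III.
With B in the bass the chord is in first inversion, so the figured bass is 6.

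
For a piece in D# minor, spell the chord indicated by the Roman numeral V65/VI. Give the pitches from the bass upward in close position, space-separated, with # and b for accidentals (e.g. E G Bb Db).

A# C# E F#

V65/VI is a secondary dominant — the dominant seventh of VI. VI in D# minor is B, so the applied chord's root is F#, a perfect fifth above.
Building a dominant seventh chord on F# gives F#-A#-C#-E.
The figured bass 65 indicates first inversion, placing the third (A#) in the bass: A#-C#-E-F#.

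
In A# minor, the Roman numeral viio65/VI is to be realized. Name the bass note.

The applied chord viio65/VI is rooted on E#: E#-G#-B-D.
The figure 65 means first inversion — the third is in the bass.

G#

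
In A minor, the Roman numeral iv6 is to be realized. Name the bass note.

F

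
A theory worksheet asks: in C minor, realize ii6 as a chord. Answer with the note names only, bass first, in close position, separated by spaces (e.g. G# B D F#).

F A D

Scale degree 2 in C minor is D; here the chord built on it is altered to a minor triad. ii6 is the minor supertonic, borrowed from the parallel major (the Dorian ii).
So the chord is D-F-A, a minor triad.
With the 6 figure the chord is in first inversion; from the bass F upward in close position it reads F-A-D.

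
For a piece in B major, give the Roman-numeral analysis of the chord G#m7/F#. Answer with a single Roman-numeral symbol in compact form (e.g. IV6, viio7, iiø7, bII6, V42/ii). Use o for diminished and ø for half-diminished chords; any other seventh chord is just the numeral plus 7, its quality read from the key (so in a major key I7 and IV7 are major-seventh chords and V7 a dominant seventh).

Stacked in thirds the chord is G#-B-D#-F#: a minor seventh chord on G#.
G# is scale degree 6 in B major, and a minor seventh chord on that degree is written vi7.
With F# in the bass the chord is in third inversion, so the figured bass is 42.

vi42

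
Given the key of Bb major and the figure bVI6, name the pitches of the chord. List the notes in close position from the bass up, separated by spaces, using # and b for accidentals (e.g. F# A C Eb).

Bb Db Gb

Scale degree 6 in Bb major is G; lowering it a half step gives Gb. bVI6 is a major triad on the lowered sixth degree, borrowed from the parallel minor.
So the chord is Gb-Bb-Db, a major triad.
The figured bass 6 indicates first inversion, placing the third (Bb) in the bass: Bb-Db-Gb.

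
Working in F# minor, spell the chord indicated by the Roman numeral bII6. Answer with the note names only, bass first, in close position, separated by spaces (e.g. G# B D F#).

B D G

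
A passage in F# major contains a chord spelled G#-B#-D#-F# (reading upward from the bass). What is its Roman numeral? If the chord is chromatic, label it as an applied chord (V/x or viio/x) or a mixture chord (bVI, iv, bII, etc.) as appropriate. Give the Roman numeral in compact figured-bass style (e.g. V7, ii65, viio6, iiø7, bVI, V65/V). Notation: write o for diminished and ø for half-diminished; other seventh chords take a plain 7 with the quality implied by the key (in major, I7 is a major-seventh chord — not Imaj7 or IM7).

V7/V

Stacked in thirds the chord is G#-B#-D#-F#: a dominant seventh chord on G#.
G# is not a diatonic chord root with this quality in F# major, but it lies a perfect fifth above C# (V), so the chord functions as an applied dominant of V.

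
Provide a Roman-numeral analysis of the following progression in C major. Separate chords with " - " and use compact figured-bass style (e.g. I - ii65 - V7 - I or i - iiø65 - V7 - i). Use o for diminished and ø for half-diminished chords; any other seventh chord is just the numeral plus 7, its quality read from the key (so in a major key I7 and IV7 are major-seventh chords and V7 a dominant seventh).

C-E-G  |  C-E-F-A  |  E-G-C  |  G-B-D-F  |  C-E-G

C-E-G has root C, degree 1 in C major, so I.
C-E-F-A: major seventh chord on F = scale degree 4 → IV43.
E-G-C has root C, degree 1 in C major, so I6.
G-B-D-F has root G, degree 5 in C major, so V7.
C-E-G: root C is the tonic; major triad there is I.

I - IV43 - I6 - V7 - I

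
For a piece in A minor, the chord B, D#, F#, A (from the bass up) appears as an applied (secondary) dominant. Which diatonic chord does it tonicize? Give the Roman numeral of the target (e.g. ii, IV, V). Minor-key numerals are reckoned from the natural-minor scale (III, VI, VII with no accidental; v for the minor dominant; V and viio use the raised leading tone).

V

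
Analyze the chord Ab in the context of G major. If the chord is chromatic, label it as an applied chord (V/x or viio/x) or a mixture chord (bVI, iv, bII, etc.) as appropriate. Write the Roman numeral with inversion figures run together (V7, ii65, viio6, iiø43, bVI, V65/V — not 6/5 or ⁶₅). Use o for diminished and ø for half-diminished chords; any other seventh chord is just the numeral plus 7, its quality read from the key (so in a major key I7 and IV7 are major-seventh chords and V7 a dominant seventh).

bII

Stacked in thirds the chord is Ab-C-Eb: a major triad on Ab.
Ab is the lowered second degree of G major (diatonic 2 would be A). This is the Neapolitan chord — a major triad on the lowered second degree.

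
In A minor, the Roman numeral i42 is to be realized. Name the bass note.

i in A minor has root A; the chord is A-C-E-G.
The figure 42 means third inversion — the seventh is in the bass.

G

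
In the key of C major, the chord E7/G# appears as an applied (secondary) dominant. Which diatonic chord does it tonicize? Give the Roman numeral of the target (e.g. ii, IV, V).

The chord is a dominant seventh chord on E.
A dominant resolves down a perfect fifth: E → A. In C major, A is scale degree 6, i.e. vi.

vi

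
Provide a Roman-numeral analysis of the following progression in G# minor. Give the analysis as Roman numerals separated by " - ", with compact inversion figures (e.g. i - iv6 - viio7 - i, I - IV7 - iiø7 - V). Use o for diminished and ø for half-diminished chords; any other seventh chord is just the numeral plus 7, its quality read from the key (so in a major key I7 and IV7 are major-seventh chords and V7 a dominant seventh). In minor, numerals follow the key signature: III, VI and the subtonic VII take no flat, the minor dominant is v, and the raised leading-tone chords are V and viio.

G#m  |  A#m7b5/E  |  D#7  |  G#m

i - iiø43 - V7 - i

G#m has root G#, degree 1 in G# minor, so i.
A#m7b5/E has root A#, degree 2 in G# minor, so iiø43.
D#7: root D# is the dominant; dominant seventh chord there is V7.
G#m: root G# is the tonic; minor triad there is i.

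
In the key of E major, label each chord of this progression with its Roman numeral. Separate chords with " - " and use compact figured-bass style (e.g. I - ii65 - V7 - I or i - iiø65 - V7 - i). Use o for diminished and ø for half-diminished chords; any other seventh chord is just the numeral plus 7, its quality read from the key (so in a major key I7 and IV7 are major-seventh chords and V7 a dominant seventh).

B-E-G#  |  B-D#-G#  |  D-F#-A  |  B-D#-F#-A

I64 - iii6 - bVII - V7

B-E-G#: root E is the tonic; major triad there is I64.
B-D#-G#: minor triad on G# = scale degree 3 → iii6.
D-F#-A: D with this quality isn't in the key; it's bVII, borrowed from the parallel minor.
B-D#-F#-A has root B, degree 5 in E major, so V7.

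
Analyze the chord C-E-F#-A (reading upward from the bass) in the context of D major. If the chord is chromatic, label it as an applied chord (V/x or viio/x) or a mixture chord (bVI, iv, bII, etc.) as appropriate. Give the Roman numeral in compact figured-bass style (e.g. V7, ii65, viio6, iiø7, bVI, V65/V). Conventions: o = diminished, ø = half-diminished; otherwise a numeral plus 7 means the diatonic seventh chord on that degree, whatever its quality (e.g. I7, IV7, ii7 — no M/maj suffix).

viiø43/IV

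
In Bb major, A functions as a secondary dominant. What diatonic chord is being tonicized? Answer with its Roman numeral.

The chord is a major triad on A.
A dominant resolves down a perfect fifth: A → D. In Bb major, D is scale degree 3, i.e. iii.

iii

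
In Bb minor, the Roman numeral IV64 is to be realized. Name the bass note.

Bb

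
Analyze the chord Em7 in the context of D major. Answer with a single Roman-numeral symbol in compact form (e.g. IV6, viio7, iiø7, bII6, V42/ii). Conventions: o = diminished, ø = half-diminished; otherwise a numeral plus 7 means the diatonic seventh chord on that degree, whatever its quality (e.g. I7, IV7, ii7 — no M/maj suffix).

ii7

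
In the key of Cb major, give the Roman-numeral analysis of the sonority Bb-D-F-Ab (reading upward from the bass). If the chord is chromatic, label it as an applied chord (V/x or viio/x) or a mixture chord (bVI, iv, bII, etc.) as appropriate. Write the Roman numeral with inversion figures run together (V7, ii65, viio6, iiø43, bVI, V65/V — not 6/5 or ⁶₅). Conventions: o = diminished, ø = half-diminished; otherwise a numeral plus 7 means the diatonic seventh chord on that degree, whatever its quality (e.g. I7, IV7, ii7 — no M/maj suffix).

The pitches Bb-D-F-Ab form a dominant seventh chord rooted on Bb.
Bb is not a diatonic chord root with this quality in Cb major, but it lies a perfect fifth above Eb (iii), so the chord functions as an applied dominant of iii.

V7/iii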